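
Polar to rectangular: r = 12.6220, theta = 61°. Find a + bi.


a = 12.6220*cos(61°) = 12.6220*0.48481 = 6.1193
b = 12.6220*sin(61°) = 12.6220*0.8746197 = 11.0394

6.1193 + 11.0394i


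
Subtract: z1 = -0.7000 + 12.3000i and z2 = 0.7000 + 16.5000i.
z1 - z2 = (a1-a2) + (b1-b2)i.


Real: -0.7 - 0.7 = -1.4
Imag: 12.3 - 16.5 = -4.2

-1.4000 - 4.2000i


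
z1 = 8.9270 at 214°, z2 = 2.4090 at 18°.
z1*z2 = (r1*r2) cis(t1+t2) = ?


r = 8.9270 * 2.4090 = 21.5051
theta = 214° + 18° = 232° = 232° (mod 360)

21.5051 cis(232°)


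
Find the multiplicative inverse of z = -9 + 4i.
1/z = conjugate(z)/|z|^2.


|z|^2 = 81+16 = 97
1/z = (-9 - 4i)/97

1/z = -0.0928 - 0.0412i


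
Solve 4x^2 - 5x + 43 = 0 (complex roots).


disc = (-5)^2 - 4*4*43 = 25 - 688 = -663
sqrt(|disc|) = sqrt(663) = 25.7488
Real part = 5/(2*4) = 0.6250
Imag part = 25.7488/(2*4) = 3.2186

0.6250 ± 3.2186i


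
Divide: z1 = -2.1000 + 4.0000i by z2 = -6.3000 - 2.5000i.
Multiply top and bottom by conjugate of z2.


Conjugate of z2 = -6.3000 + 2.5000i
Numerator: (-2.1000 + 4.0000i)(-6.3000 + 2.5000i) = 3.2300 - 30.4500i
Denominator: (-6.3)^2 + (-2.5)^2 = 45.94
Result = (3.2300 - 30.4500i)/45.94

0.0703 - 0.6628i


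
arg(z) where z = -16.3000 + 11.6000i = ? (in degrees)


Re = -16.3, Im = 11.6
arg = atan2(11.6, -16.3) = 144.5622 degrees

arg(z) = 144.5622 degrees


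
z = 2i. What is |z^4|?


|z| = sqrt(0+4) = sqrt(4) = 2
|z^4| = |z|^4 = 2^4 = 16

|z^4| = 16


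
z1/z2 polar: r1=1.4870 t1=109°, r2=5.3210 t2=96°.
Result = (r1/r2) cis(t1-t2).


r = 1.4870 / 5.3210 = 0.2795
theta = 109° - 96° = 13° = 13° (mod 360)

0.2795 cis(13°)


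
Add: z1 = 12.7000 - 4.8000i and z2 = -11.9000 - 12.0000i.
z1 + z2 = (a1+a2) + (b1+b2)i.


Real: 12.7 - 11.9 = 0.8
Imag: -4.8 - 12 = -16.8

0.8000 - 16.8000i


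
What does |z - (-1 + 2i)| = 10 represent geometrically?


|z - z0| = r is a circle with center z0 and radius r.
Center = (-1, 2), radius = 10

Circle with center (-1, 2) and radius 10


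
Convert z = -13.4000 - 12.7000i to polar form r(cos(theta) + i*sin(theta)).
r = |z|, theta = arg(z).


r = sqrt(179.56+161.29) = sqrt(340.85) = 18.4621
theta = atan2(-12.7, -13.4) = -136.5363 degrees

r = 18.4621, theta = -136.5363 degrees


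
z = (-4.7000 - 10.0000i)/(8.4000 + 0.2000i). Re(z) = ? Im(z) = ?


Multiply by conjugate: (-4.7000 - 10.0000i)(8.4000 - 0.2000i) / (8.4^2 + 0.2^2)
Numerator real = -4.7*8.4 - (10)*0.2 = -41.48
Numerator imag = -10*8.4 - (-4.7)*0.2 = -83.06
Denominator = 70.6
Re(z) = -41.48/70.6 = -0.5875
Im(z) = -83.06/70.6 = -1.1765

Re(z) = -0.5875, Im(z) = -1.1765


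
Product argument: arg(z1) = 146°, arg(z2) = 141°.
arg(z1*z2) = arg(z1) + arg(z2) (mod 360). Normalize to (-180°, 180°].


arg(z1*z2) = 146° + 141° = 287°
Normalized to (-180°, 180°]: -73°

-73°


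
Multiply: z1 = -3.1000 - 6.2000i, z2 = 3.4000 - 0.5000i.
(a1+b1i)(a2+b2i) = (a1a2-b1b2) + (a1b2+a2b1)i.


Real = -3.1*3.4 - (-6.2)*(-0.5) = -10.54 - 3.1 = -13.64
Imag = -3.1*(-0.5) + 3.4*(-6.2) = 1.55 - (21.08) = -19.53

-13.6400 - 19.5300i


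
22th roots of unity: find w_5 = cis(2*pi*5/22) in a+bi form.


Angle = 360*5/22 = 81.8182°
a = cos(81.8182°) = 0.1423
b = sin(81.8182°) = 0.9898

0.1423 + 0.9898i


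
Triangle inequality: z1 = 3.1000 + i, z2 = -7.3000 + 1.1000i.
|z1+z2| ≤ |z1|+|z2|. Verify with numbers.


|z1| = sqrt(3.1^2 + 1^2) = sqrt(10.61) = 3.2573
|z2| = sqrt((-7.3)^2 + 1.1^2) = sqrt(54.5) = 7.3824
z1+z2 = -4.2000 + 2.1000i
|z1+z2| = sqrt(22.05) = 4.6957
|z1|+|z2| = 3.2573 + 7.3824 = 10.6397

|z1+z2| = 4.6957 ≤ |z1|+|z2| = 10.6397 (verified)


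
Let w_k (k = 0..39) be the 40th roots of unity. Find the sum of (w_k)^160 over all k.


The roots are w_k = w^k with w = e^(2*pi*i/40), and (w^k)^160 = (w^160)^k.
So S = 1 + u + u^2 + ... + u^(39) with u = w^160.
160 = 4*40 + 0, so 160 is a multiple of 40 and u = (w^40)^4 = 1.
Every one of the 40 terms equals 1: S = 40

S = 40


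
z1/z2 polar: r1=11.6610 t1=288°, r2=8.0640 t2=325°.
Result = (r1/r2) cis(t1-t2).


r = 11.6610 / 8.0640 = 1.4461
theta = 288° - 325° = -37° = 323° (mod 360)

1.4461 cis(323°)


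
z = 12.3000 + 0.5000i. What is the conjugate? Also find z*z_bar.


z_bar = 12.3000 - 0.5000i
z*z_bar = 12.3^2 + 0.5^2 = 151.29 + 0.25 = 151.54

z_bar = 12.3000 - 0.5000i, z*z_bar = 151.54


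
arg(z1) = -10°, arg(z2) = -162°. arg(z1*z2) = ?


arg(z1*z2) = -10° - 162° = -172°
Normalized to (-180°, 180°]: -172°

-172°


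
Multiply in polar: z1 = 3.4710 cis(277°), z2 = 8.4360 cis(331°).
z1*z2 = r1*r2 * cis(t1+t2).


r = 3.4710 * 8.4360 = 29.2814
theta = 277° + 331° = 608° = 248° (mod 360)

29.2814 cis(248°)


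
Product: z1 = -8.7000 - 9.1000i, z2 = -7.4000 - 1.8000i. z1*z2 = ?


Real = -8.7*(-7.4) - (-9.1)*(-1.8) = 64.38 - 16.38 = 48
Imag = -8.7*(-1.8) - (7.4)*(-9.1) = 15.66 + 67.34 = 83

48.0000 + 83.0000i


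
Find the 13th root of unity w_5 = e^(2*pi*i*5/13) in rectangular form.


Angle = 360*5/13 = 138.4615°
a = cos(138.4615°) = -0.7485
b = sin(138.4615°) = 0.6631

-0.7485 + 0.6631i


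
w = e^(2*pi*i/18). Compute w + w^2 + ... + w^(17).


With w = e^(2*pi*i/18), all 18 of the 18th roots of unity w^0 = 1, w, ..., w^(17) sum to 0: 1 + w + ... + w^(17) = (1 - w^18)/(1 - w) = 0 since w^18 = 1, w ≠ 1.
Removing the root 1: w + w^2 + ... + w^(17) = 0 - 1 = -1

Sum = -1


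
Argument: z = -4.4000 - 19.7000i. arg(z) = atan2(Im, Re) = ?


Re = -4.4, Im = -19.7
arg = atan2(-19.7, -4.4) = -102.5904 degrees

arg(z) = -102.5904 degrees


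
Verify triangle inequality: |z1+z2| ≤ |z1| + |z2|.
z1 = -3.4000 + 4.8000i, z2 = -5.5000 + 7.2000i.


|z1| = sqrt((-3.4)^2 + 4.8^2) = sqrt(34.6) = 5.8822
|z2| = sqrt((-5.5)^2 + 7.2^2) = sqrt(82.09) = 9.0604
z1+z2 = -8.9000 + 12.0000i
|z1+z2| = sqrt(223.21) = 14.9402
|z1|+|z2| = 5.8822 + 9.0604 = 14.9426

|z1+z2| = 14.9402 ≤ |z1|+|z2| = 14.9426 (verified)


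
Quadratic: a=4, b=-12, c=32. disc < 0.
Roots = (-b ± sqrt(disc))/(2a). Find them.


disc = (-12)^2 - 4*4*32 = 144 - 512 = -368
sqrt(|disc|) = sqrt(368) = 19.1833
Real part = 12/(2*4) = 1.5000
Imag part = 19.1833/(2*4) = 2.3979

1.5000 ± 2.3979i


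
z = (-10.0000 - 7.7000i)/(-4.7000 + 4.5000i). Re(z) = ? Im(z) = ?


Multiply by conjugate: (-10.0000 - 7.7000i)(-4.7000 - 4.5000i) / ((-4.7)^2 + 4.5^2)
Numerator real = -10*(-4.7) - (7.7)*4.5 = 12.35
Numerator imag = -7.7*(-4.7) - (-10)*4.5 = 81.19
Denominator = 42.34
Re(z) = 12.35/42.34 = 0.2917
Im(z) = 81.19/42.34 = 1.9176

Re(z) = 0.2917, Im(z) = 1.9176


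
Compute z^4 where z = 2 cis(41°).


r^4 = 2^4 = 16
n*theta = 4*41° = 164° = 164° (mod 360)
a = 16*cos(164°) = -15.3802
b = 16*sin(164°) = 4.4102

16 cis(164°) = -15.3802 + 4.4102i


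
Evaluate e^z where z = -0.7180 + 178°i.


e^-0.7180 = 0.4877
cos(178°) = -0.9994
sin(178°) = 0.0349
Real = 0.4877*(-0.9994) = -0.4874
Imag = 0.4877*0.0349 = 0.0170

-0.4874 + 0.0170i


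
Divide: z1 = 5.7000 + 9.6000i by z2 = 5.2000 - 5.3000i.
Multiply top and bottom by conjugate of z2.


Conjugate of z2 = 5.2000 + 5.3000i
Numerator: (5.7000 + 9.6000i)(5.2000 + 5.3000i) = -21.2400 + 80.1300i
Denominator: 5.2^2 + (-5.3)^2 = 55.13
Result = (-21.2400 + 80.1300i)/55.13

-0.3853 + 1.4535i


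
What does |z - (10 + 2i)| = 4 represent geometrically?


|z - z0| = r is a circle with center z0 and radius r.
Center = (10, 2), radius = 4

Circle with center (10, 2) and radius 4


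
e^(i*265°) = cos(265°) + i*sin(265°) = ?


cos(265°) = -0.0872
sin(265°) = -0.9962

e^(i*265°) = -0.0872 - 0.9962i


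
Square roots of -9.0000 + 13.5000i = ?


|z| = sqrt(81+182.25) = 16.2250
sqrt((|z|+a)/2) = sqrt((16.2250+(-9))/2) = sqrt(3.6125) = 1.9007
sqrt((|z|-a)/2) = sqrt((16.2250-(-9))/2) = sqrt(12.6125) = 3.5514

±(1.9007 + 3.5514i) i.e. 1.9007 + 3.5514i and -1.9007 - 3.5514i


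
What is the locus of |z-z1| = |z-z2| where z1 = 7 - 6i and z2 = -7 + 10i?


Equal distances means the locus is the perpendicular bisector of z1 and z2.
Midpoint = ((7+(-7))/2, (-6+10)/2) = (0, 2.0000)

Perpendicular bisector through (0, 2.0000)


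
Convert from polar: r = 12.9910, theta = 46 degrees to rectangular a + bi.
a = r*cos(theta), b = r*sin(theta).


a = 12.9910*cos(46°) = 12.9910*0.69466 = 9.0243
b = 12.9910*sin(46°) = 12.9910*0.71934 = 9.3449

9.0243 + 9.3449i


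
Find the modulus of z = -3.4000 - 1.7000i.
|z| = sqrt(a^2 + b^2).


|z| = sqrt((-3.4)^2 + (-1.7)^2) = sqrt(11.56 + 2.89) = sqrt(14.45) = 3.8013

|z| = 3.8013


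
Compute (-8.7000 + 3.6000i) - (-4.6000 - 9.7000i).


Real: -8.7 + 4.6 = -4.1
Imag: 3.6 + 9.7 = 13.3

-4.1000 + 13.3000i


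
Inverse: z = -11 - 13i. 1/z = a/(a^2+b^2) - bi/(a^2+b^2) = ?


|z|^2 = 121+169 = 290
1/z = (-11 + 13i)/290

1/z = -0.0379 + 0.0448i


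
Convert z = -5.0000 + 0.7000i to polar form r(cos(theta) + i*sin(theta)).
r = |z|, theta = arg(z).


r = sqrt(25+0.49) = sqrt(25.49) = 5.0488
theta = atan2(0.7, -5) = 172.0304 degrees

r = 5.0488, theta = 172.0304 degrees


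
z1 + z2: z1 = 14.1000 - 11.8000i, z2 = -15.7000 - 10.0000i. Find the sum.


Real: 14.1 - 15.7 = -1.6
Imag: -11.8 - 10 = -21.8

-1.6000 - 21.8000i


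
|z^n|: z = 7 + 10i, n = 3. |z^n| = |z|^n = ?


|z| = sqrt(49+100) = sqrt(149) = 12.2066
|z^3| = |z|^3 = (sqrt(149))^3 = 149*sqrt(149)

|z^3| = 149*sqrt(149) ≈ 1818.7768


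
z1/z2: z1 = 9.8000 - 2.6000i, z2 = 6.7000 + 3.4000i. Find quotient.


Conjugate of z2 = 6.7000 - 3.4000i
Numerator: (9.8000 - 2.6000i)(6.7000 - 3.4000i) = 56.8200 - 50.7400i
Denominator: 6.7^2 + 3.4^2 = 56.45
Result = (56.8200 - 50.7400i)/56.45

1.0066 - 0.8988i


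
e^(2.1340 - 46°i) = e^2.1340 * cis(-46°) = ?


e^2.1340 = 8.4486
cos(-46°) = 0.69466
sin(-46°) = -0.71934
Real = 8.4486*0.69466 = 5.8689
Imag = 8.4486*(-0.71934) = -6.0774

5.8689 - 6.0774i


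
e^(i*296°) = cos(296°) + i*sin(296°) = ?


cos(296°) = 0.4384
sin(296°) = -0.8988

e^(i*296°) = 0.4384 - 0.8988i


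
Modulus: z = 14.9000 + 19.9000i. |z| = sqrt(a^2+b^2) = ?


|z| = sqrt(14.9^2 + 19.9^2) = sqrt(222.01 + 396.01) = sqrt(618.02) = 24.8600

|z| = 24.8600


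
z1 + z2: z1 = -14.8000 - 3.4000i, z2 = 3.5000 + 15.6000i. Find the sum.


Real: -14.8 + 3.5 = -11.3
Imag: -3.4 + 15.6 = 12.2

-11.3000 + 12.2000i


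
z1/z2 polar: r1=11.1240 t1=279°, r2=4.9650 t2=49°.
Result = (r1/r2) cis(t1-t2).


r = 11.1240 / 4.9650 = 2.2405
theta = 279° - 49° = 230° = 230° (mod 360)

2.2405 cis(230°)


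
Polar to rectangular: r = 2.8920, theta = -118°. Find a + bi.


a = 2.8920*cos(-118°) = 2.8920*(-0.46947) = -1.3577
b = 2.8920*sin(-118°) = 2.8920*(-0.88295) = -2.5535

-1.3577 - 2.5535i


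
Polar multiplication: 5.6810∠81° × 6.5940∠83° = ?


r = 5.6810 * 6.5940 = 37.4605
theta = 81° + 83° = 164° = 164° (mod 360)

37.4605 cis(164°)


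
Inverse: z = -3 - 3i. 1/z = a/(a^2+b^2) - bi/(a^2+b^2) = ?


|z|^2 = 9+9 = 18
1/z = (-3 + 3i)/18

1/z = -0.1667 + 0.1667i


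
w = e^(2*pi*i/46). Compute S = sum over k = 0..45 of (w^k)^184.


The roots are w_k = w^k with w = e^(2*pi*i/46), and (w^k)^184 = (w^184)^k.
So S = 1 + u + u^2 + ... + u^(45) with u = w^184.
184 = 4*46 + 0, so 184 is a multiple of 46 and u = (w^46)^4 = 1.
Every one of the 46 terms equals 1: S = 46

S = 46


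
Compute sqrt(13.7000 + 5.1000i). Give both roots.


|z| = sqrt(187.69+26.01) = 14.6185
sqrt((|z|+a)/2) = sqrt((14.6185+13.7)/2) = sqrt(14.1592) = 3.7629
sqrt((|z|-a)/2) = sqrt((14.6185-13.7)/2) = sqrt(0.4592) = 0.6777

±(3.7629 + 0.6777i) i.e. 3.7629 + 0.6777i and -3.7629 - 0.6777i


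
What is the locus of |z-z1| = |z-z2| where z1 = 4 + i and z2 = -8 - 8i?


Equal distances means the locus is the perpendicular bisector of z1 and z2.
Midpoint = ((4+(-8))/2, (1+(-8))/2) = (-2.0000, -3.5000)

Perpendicular bisector through (-2.0000, -3.5000)


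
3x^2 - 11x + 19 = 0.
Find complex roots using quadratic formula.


disc = (-11)^2 - 4*3*19 = 121 - 228 = -107
sqrt(|disc|) = sqrt(107) = 10.3441
Real part = 11/(2*3) = 1.8333
Imag part = 10.3441/(2*3) = 1.7240

1.8333 ± 1.7240i


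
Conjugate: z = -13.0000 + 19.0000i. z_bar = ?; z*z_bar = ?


z_bar = -13.0000 - 19.0000i
z*z_bar = (-13)^2 + 19^2 = 169 + 361 = 530

z_bar = -13.0000 - 19.0000i, z*z_bar = 530


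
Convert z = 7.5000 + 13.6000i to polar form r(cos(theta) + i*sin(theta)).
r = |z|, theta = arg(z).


r = sqrt(56.25+184.96) = sqrt(241.21) = 15.5309
theta = atan2(13.6, 7.5) = 61.1246 degrees

r = 15.5309, theta = 61.1246 degrees


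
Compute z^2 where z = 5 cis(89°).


r^2 = 5^2 = 25
n*theta = 2*89° = 178° = 178° (mod 360)
a = 25*cos(178°) = -24.9848
b = 25*sin(178°) = 0.8725

25 cis(178°) = -24.9848 + 0.8725i


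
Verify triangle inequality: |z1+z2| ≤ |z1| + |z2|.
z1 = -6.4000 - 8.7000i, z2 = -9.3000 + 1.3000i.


|z1| = sqrt((-6.4)^2 + (-8.7)^2) = sqrt(116.65) = 10.8005
|z2| = sqrt((-9.3)^2 + 1.3^2) = sqrt(88.18) = 9.3904
z1+z2 = -15.7000 - 7.4000i
|z1+z2| = sqrt(301.25) = 17.3566
|z1|+|z2| = 10.8005 + 9.3904 = 20.1909

|z1+z2| = 17.3566 ≤ |z1|+|z2| = 20.1909 (verified)


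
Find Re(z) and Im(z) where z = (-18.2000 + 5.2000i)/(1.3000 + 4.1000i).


Multiply by conjugate: (-18.2000 + 5.2000i)(1.3000 - 4.1000i) / (1.3^2 + 4.1^2)
Numerator real = -18.2*1.3 + 5.2*4.1 = -2.34
Numerator imag = 5.2*1.3 - (-18.2)*4.1 = 81.38
Denominator = 18.5
Re(z) = -2.34/18.5 = -0.1265
Im(z) = 81.38/18.5 = 4.3989

Re(z) = -0.1265, Im(z) = 4.3989


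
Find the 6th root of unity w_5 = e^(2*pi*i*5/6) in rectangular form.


Angle = 360*5/6 = 300°
a = cos(300°) = 0.5000
b = sin(300°) = -0.8660

0.5000 - 0.8660i


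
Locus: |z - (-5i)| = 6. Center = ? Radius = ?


|z - z0| = r is a circle with center z0 and radius r.
Center = (0, -5), radius = 6

Circle with center (0, -5) and radius 6


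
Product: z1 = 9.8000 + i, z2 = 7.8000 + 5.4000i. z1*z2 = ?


Real = 9.8*7.8 - 1*5.4 = 76.44 - 5.4 = 71.04
Imag = 9.8*5.4 + 7.8*1 = 52.92 + 7.8 = 60.72

71.0400 + 60.7200i


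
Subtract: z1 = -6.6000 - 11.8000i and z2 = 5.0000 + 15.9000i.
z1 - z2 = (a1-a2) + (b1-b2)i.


Real: -6.6 - 5 = -11.6
Imag: -11.8 - 15.9 = -27.7

-11.6000 - 27.7000i


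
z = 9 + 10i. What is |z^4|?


|z| = sqrt(81+100) = sqrt(181) = 13.4536
|z^4| = |z|^4 = (sqrt(181))^4 = 181^2 = 32761

|z^4| = 32761


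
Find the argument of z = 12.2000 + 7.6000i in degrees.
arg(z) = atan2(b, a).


Re = 12.2, Im = 7.6
arg = atan2(7.6, 12.2) = 31.9209 degrees

arg(z) = 31.9209 degrees


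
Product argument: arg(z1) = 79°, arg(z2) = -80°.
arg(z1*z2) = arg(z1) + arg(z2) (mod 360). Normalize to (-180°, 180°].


arg(z1*z2) = 79° - 80° = -1°
Normalized to (-180°, 180°]: -1°

-1°


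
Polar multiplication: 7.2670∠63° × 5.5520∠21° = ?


r = 7.2670 * 5.5520 = 40.3464
theta = 63° + 21° = 84° = 84° (mod 360)

40.3464 cis(84°)


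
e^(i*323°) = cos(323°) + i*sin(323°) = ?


cos(323°) = 0.7986
sin(323°) = -0.6018

e^(i*323°) = 0.7986 - 0.6018i


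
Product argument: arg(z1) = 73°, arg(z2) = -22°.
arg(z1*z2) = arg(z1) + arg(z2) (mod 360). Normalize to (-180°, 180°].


arg(z1*z2) = 73° - 22° = 51°
Normalized to (-180°, 180°]: 51°

51°


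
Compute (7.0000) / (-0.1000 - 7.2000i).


Conjugate of z2 = -0.1000 + 7.2000i
Numerator: (7.0000)(-0.1000 + 7.2000i) = -0.7000 + 50.4000i
Denominator: (-0.1)^2 + (-7.2)^2 = 51.85
Result = (-0.7000 + 50.4000i)/51.85

-0.0135 + 0.9720i


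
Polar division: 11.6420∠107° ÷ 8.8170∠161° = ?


r = 11.6420 / 8.8170 = 1.3204
theta = 107° - 161° = -54° = 306° (mod 360)

1.3204 cis(306°)


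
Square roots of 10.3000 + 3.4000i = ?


|z| = sqrt(106.09+11.56) = 10.8467
sqrt((|z|+a)/2) = sqrt((10.8467+10.3)/2) = sqrt(10.5733) = 3.2517
sqrt((|z|-a)/2) = sqrt((10.8467-10.3)/2) = sqrt(0.2733) = 0.5228

±(3.2517 + 0.5228i) i.e. 3.2517 + 0.5228i and -3.2517 - 0.5228i


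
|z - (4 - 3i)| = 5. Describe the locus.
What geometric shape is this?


|z - z0| = r is a circle with center z0 and radius r.
Center = (4, -3), radius = 5

Circle with center (4, -3) and radius 5


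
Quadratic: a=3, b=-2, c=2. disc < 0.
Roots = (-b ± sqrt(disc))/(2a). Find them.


disc = (-2)^2 - 4*3*2 = 4 - 24 = -20
sqrt(|disc|) = sqrt(20) = 4.4721
Real part = 2/(2*3) = 0.3333
Imag part = 4.4721/(2*3) = 0.7454

0.3333 ± 0.7454i


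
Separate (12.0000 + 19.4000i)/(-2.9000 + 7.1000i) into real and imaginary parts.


Multiply by conjugate: (12.0000 + 19.4000i)(-2.9000 - 7.1000i) / ((-2.9)^2 + 7.1^2)
Numerator real = 12*(-2.9) + 19.4*7.1 = 102.94
Numerator imag = 19.4*(-2.9) - 12*7.1 = -141.46
Denominator = 58.82
Re(z) = 102.94/58.82 = 1.7501
Im(z) = -141.46/58.82 = -2.4050

Re(z) = 1.7501, Im(z) = -2.4050


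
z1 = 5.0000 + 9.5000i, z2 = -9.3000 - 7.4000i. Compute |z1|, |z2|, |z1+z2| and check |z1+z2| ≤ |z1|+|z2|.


|z1| = sqrt(5^2 + 9.5^2) = sqrt(115.25) = 10.7355
|z2| = sqrt((-9.3)^2 + (-7.4)^2) = sqrt(141.25) = 11.8849
z1+z2 = -4.3000 + 2.1000i
|z1+z2| = sqrt(22.9) = 4.7854
|z1|+|z2| = 10.7355 + 11.8849 = 22.6204

|z1+z2| = 4.7854 ≤ |z1|+|z2| = 22.6204 (verified)


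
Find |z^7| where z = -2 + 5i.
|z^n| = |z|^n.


|z| = sqrt(4+25) = sqrt(29) = 5.3852
|z^7| = |z|^7 = (sqrt(29))^7 = 29^3 * sqrt(29) = 24389*sqrt(29)

|z^7| = 24389*sqrt(29) ≈ 131338.7845


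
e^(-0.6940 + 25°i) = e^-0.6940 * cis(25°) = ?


e^-0.6940 = 0.4996
cos(25°) = 0.9063
sin(25°) = 0.4226
Real = 0.4996*0.9063 = 0.4528
Imag = 0.4996*0.4226 = 0.2111

0.4528 + 0.2111i


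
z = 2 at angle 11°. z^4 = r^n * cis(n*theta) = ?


r^4 = 2^4 = 16
n*theta = 4*11° = 44° = 44° (mod 360)
a = 16*cos(44°) = 11.5094
b = 16*sin(44°) = 11.1145

16 cis(44°) = 11.5094 + 11.1145i


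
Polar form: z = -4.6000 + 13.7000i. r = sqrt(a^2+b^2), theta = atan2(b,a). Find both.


r = sqrt(21.16+187.69) = sqrt(208.85) = 14.4516
theta = atan2(13.7, -4.6) = 108.5603 degrees

r = 14.4516, theta = 108.5603 degrees


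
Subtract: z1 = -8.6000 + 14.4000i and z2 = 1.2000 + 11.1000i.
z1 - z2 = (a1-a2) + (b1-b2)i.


Real: -8.6 - 1.2 = -9.8
Imag: 14.4 - 11.1 = 3.3

-9.8000 + 3.3000i


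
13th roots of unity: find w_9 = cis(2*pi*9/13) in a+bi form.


Angle = 360*9/13 = 249.2308°
a = cos(249.2308°) = -0.3546
b = sin(249.2308°) = -0.9350

-0.3546 - 0.9350i


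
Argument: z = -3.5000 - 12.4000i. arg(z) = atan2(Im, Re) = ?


Re = -3.5, Im = -12.4
arg = atan2(-12.4, -3.5) = -105.7621 degrees

arg(z) = -105.7621 degrees


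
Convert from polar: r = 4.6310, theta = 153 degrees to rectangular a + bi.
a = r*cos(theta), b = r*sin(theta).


a = 4.6310*cos(153°) = 4.6310*(-0.89101) = -4.1263
b = 4.6310*sin(153°) = 4.6310*0.45399 = 2.1024

-4.1263 + 2.1024i


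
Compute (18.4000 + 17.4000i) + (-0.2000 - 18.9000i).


Real: 18.4 - 0.2 = 18.2
Imag: 17.4 - 18.9 = -1.5

18.2000 - 1.5000i


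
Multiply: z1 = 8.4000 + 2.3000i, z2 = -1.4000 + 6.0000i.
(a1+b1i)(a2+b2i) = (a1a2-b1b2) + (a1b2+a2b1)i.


Real = 8.4*(-1.4) - 2.3*6 = -11.76 - 13.8 = -25.56
Imag = 8.4*6 - (1.4)*2.3 = 50.4 - (3.22) = 47.18

-25.5600 + 47.1800i


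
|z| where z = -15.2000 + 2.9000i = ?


|z| = sqrt((-15.2)^2 + 2.9^2) = sqrt(231.04 + 8.41) = sqrt(239.45) = 15.4742

|z| = 15.4742


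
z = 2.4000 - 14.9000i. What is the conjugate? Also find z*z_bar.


z_bar = 2.4000 + 14.9000i
z*z_bar = 2.4^2 + (-14.9)^2 = 5.76 + 222.01 = 227.77

z_bar = 2.4000 + 14.9000i, z*z_bar = 227.77


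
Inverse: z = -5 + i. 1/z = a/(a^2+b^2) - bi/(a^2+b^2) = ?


|z|^2 = 25+1 = 26
1/z = (-5 - 1i)/26

1/z = -0.1923 - 0.0385i


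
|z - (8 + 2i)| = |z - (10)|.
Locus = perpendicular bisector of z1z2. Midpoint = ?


Equal distances means the locus is the perpendicular bisector of z1 and z2.
Midpoint = ((8+10)/2, (2+0)/2) = (9.0000, 1.0000)

Perpendicular bisector through (9.0000, 1.0000)


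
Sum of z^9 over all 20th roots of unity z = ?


The roots are w_k = w^k with w = e^(2*pi*i/20), and (w^k)^9 = (w^9)^k.
So S = 1 + u + u^2 + ... + u^(19) with u = w^9.
9 = 0*20 + 9, so 9 is not a multiple of 20: u = w^9 ≠ 1 (w is a primitive 20th root), while u^20 = (w^20)^9 = 1.
Geometric series: S = (1 - u^20)/(1 - u) = (1 - 1)/(1 - u) = 0

S = 0


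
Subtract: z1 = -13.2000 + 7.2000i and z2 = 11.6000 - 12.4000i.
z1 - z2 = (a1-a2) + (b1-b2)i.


Real: -13.2 - 11.6 = -24.8
Imag: 7.2 + 12.4 = 19.6

-24.8000 + 19.6000i


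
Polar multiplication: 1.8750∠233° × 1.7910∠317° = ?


r = 1.8750 * 1.7910 = 3.3581
theta = 233° + 317° = 550° = 190° (mod 360)

3.3581 cis(190°)


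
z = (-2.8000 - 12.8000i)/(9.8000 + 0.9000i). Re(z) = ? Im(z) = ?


Multiply by conjugate: (-2.8000 - 12.8000i)(9.8000 - 0.9000i) / (9.8^2 + 0.9^2)
Numerator real = -2.8*9.8 - (12.8)*0.9 = -38.96
Numerator imag = -12.8*9.8 - (-2.8)*0.9 = -122.92
Denominator = 96.85
Re(z) = -38.96/96.85 = -0.4023
Im(z) = -122.92/96.85 = -1.2692

Re(z) = -0.4023, Im(z) = -1.2692


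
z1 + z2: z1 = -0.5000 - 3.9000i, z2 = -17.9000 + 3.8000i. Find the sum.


Real: -0.5 - 17.9 = -18.4
Imag: -3.9 + 3.8 = -0.1

-18.4000 - 0.1000i


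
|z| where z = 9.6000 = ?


|z| = sqrt(9.6^2 + 0^2) = sqrt(92.16 + 0) = sqrt(92.16) = 9.6000

|z| = 9.6000


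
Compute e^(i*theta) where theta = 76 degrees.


cos(76°) = 0.2419
sin(76°) = 0.9703

e^(i*76°) = 0.2419 + 0.9703i


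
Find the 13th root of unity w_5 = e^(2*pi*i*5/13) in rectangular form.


Angle = 360*5/13 = 138.4615°
a = cos(138.4615°) = -0.7485
b = sin(138.4615°) = 0.6631

-0.7485 + 0.6631i


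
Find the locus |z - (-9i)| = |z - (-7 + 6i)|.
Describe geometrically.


Equal distances means the locus is the perpendicular bisector of z1 and z2.
Midpoint = ((0+(-7))/2, (-9+6)/2) = (-3.5000, -1.5000)

Perpendicular bisector through (-3.5000, -1.5000)


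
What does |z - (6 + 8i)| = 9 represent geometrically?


|z - z0| = r is a circle with center z0 and radius r.
Center = (6, 8), radius = 9

Circle with center (6, 8) and radius 9


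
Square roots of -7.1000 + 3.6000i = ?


|z| = sqrt(50.41+12.96) = 7.9605
sqrt((|z|+a)/2) = sqrt((7.9605+(-7.1))/2) = sqrt(0.4303) = 0.6559
sqrt((|z|-a)/2) = sqrt((7.9605-(-7.1))/2) = sqrt(7.5303) = 2.7441

±(0.6559 + 2.7441i) i.e. 0.6559 + 2.7441i and -0.6559 - 2.7441i


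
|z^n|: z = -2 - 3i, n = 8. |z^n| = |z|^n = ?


|z| = sqrt(4+9) = sqrt(13) = 3.6056
|z^8| = |z|^8 = (sqrt(13))^8 = 13^4 = 28561

|z^8| = 28561


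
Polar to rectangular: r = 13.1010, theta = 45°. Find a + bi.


a = 13.1010*cos(45°) = 13.1010*0.70711 = 9.2638
b = 13.1010*sin(45°) = 13.1010*0.70711 = 9.2638

9.2638 + 9.2638i


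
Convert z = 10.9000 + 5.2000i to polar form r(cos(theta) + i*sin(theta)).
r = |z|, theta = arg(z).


r = sqrt(118.81+27.04) = sqrt(145.85) = 12.0768
theta = atan2(5.2, 10.9) = 25.5041 degrees

r = 12.0768, theta = 25.5041 degrees


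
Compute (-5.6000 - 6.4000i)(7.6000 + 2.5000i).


Real = -5.6*7.6 - (-6.4)*2.5 = -42.56 - (-16) = -26.56
Imag = -5.6*2.5 + 7.6*(-6.4) = -14 - (48.64) = -62.64

-26.5600 - 62.6400i


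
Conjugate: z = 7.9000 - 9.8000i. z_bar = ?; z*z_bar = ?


z_bar = 7.9000 + 9.8000i
z*z_bar = 7.9^2 + (-9.8)^2 = 62.41 + 96.04 = 158.45

z_bar = 7.9000 + 9.8000i, z*z_bar = 158.45


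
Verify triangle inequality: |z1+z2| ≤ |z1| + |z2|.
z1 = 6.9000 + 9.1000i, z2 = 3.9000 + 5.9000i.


|z1| = sqrt(6.9^2 + 9.1^2) = sqrt(130.42) = 11.4202
|z2| = sqrt(3.9^2 + 5.9^2) = sqrt(50.02) = 7.0725
z1+z2 = 10.8000 + 15.0000i
|z1+z2| = sqrt(341.64) = 18.4835
|z1|+|z2| = 11.4202 + 7.0725 = 18.4927

|z1+z2| = 18.4835 ≤ |z1|+|z2| = 18.4927 (verified)


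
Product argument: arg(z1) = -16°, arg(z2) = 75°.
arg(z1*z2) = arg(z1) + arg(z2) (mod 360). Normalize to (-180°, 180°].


arg(z1*z2) = -16° + 75° = 59°
Normalized to (-180°, 180°]: 59°

59°


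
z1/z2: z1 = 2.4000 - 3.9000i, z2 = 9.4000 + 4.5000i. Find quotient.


Conjugate of z2 = 9.4000 - 4.5000i
Numerator: (2.4000 - 3.9000i)(9.4000 - 4.5000i) = 5.0100 - 47.4600i
Denominator: 9.4^2 + 4.5^2 = 108.61
Result = (5.0100 - 47.4600i)/108.61

0.0461 - 0.4370i


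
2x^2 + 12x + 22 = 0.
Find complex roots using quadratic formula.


disc = 12^2 - 4*2*22 = 144 - 176 = -32
sqrt(|disc|) = sqrt(32) = 5.6569
Real part = -12/(2*2) = -3.0000
Imag part = 5.6569/(2*2) = 1.4142

-3.0000 ± 1.4142i


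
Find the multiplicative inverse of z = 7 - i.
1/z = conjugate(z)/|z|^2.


|z|^2 = 49+1 = 50
1/z = (7 + 1i)/50

1/z = 0.1400 + 0.0200i


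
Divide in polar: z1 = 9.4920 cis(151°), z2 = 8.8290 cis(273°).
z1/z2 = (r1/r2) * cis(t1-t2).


r = 9.4920 / 8.8290 = 1.0751
theta = 151° - 273° = -122° = 238° (mod 360)

1.0751 cis(238°)


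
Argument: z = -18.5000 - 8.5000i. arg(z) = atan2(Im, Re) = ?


Re = -18.5, Im = -8.5
arg = atan2(-8.5, -18.5) = -155.3231 degrees

arg(z) = -155.3231 degrees


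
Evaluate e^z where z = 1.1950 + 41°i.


e^1.1950 = 3.30356
cos(41°) = 0.7547
sin(41°) = 0.65606
Real = 3.30356*0.7547 = 2.4932
Imag = 3.30356*0.65606 = 2.1673

2.4932 + 2.1673i


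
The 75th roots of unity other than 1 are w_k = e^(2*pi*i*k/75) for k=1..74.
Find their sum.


With w = e^(2*pi*i/75), all 75 of the 75th roots of unity w^0 = 1, w, ..., w^(74) sum to 0: 1 + w + ... + w^(74) = (1 - w^75)/(1 - w) = 0 since w^75 = 1, w ≠ 1.
Removing the root 1: w + w^2 + ... + w^(74) = 0 - 1 = -1

Sum = -1


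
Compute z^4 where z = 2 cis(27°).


r^4 = 2^4 = 16
n*theta = 4*27° = 108° = 108° (mod 360)
a = 16*cos(108°) = -4.9443
b = 16*sin(108°) = 15.2169

16 cis(108°) = -4.9443 + 15.2169i


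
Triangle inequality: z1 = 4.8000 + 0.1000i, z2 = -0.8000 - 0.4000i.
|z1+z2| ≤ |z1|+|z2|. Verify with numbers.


|z1| = sqrt(4.8^2 + 0.1^2) = sqrt(23.05) = 4.8010
|z2| = sqrt((-0.8)^2 + (-0.4)^2) = sqrt(0.8) = 0.8944
z1+z2 = 4.0000 - 0.3000i
|z1+z2| = sqrt(16.09) = 4.0112
|z1|+|z2| = 4.8010 + 0.8944 = 5.6954

|z1+z2| = 4.0112 ≤ |z1|+|z2| = 5.6954 (verified)


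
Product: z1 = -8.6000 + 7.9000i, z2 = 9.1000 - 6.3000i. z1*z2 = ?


Real = -8.6*9.1 - 7.9*(-6.3) = -78.26 - (-49.77) = -28.49
Imag = -8.6*(-6.3) + 9.1*7.9 = 54.18 + 71.89 = 126.07

-28.4900 + 126.0700i


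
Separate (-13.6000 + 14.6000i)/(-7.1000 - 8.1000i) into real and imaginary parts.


Multiply by conjugate: (-13.6000 + 14.6000i)(-7.1000 + 8.1000i) / ((-7.1)^2 + (-8.1)^2)
Numerator real = -13.6*(-7.1) + 14.6*(-8.1) = -21.7
Numerator imag = 14.6*(-7.1) - (-13.6)*(-8.1) = -213.82
Denominator = 116.02
Re(z) = -21.7/116.02 = -0.1870
Im(z) = -213.82/116.02 = -1.8430

Re(z) = -0.1870, Im(z) = -1.8430


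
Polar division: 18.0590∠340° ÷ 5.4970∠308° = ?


r = 18.0590 / 5.4970 = 3.2852
theta = 340° - 308° = 32° = 32° (mod 360)

3.2852 cis(32°)


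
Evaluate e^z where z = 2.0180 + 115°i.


e^2.0180 = 7.5233
cos(115°) = -0.42262
sin(115°) = 0.9063
Real = 7.5233*(-0.42262) = -3.1795
Imag = 7.5233*0.9063 = 6.8184

-3.1795 + 6.8184i


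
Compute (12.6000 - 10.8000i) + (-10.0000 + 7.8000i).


Real: 12.6 - 10 = 2.6
Imag: -10.8 + 7.8 = -3

2.6000 - 3.0000i


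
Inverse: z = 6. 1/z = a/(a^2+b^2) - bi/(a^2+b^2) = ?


|z|^2 = 36+0 = 36
1/z = (6 - 0i)/36

1/z = 0.1667 + 0i


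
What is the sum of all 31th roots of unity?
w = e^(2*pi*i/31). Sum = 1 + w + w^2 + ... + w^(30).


The sum of all 31th roots of unity is 0.
Geometric series: (1 - w^31)/(1 - w) = (1-1)/(1-w) = 0 since w^31 = 1, w ≠ 1.
Alternatively: coefficient of z^30 in z^31 - 1 is 0.

0


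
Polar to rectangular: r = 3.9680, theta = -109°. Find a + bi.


a = 3.9680*cos(-109°) = 3.9680*(-0.32557) = -1.2919
b = 3.9680*sin(-109°) = 3.9680*(-0.94552) = -3.7518

-1.2919 - 3.7518i


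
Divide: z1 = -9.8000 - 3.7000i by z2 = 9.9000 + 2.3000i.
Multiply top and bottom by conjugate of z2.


Conjugate of z2 = 9.9000 - 2.3000i
Numerator: (-9.8000 - 3.7000i)(9.9000 - 2.3000i) = -105.5300 - 14.0900i
Denominator: 9.9^2 + 2.3^2 = 103.3
Result = (-105.5300 - 14.0900i)/103.3

-1.0216 - 0.1364i


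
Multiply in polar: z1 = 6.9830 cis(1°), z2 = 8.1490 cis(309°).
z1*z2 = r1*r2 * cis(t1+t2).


r = 6.9830 * 8.1490 = 56.9045
theta = 1° + 309° = 310° = 310° (mod 360)

56.9045 cis(310°)


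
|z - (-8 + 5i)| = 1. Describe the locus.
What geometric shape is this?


|z - z0| = r is a circle with center z0 and radius r.
Center = (-8, 5), radius = 1

Circle with center (-8, 5) and radius 1


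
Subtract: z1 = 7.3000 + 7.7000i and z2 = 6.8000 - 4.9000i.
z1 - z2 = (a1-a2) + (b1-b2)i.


Real: 7.3 - 6.8 = 0.5
Imag: 7.7 + 4.9 = 12.6

0.5000 + 12.6000i


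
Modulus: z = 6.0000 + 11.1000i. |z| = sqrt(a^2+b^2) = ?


|z| = sqrt(6^2 + 11.1^2) = sqrt(36 + 123.21) = sqrt(159.21) = 12.6178

|z| = 12.6178


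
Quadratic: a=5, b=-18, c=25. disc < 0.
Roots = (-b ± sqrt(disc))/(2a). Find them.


disc = (-18)^2 - 4*5*25 = 324 - 500 = -176
sqrt(|disc|) = sqrt(176) = 13.2665
Real part = 18/(2*5) = 1.8000
Imag part = 13.2665/(2*5) = 1.3266

1.8000 ± 1.3266i


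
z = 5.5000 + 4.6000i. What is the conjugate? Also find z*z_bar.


z_bar = 5.5000 - 4.6000i
z*z_bar = 5.5^2 + 4.6^2 = 30.25 + 21.16 = 51.41

z_bar = 5.5000 - 4.6000i, z*z_bar = 51.41


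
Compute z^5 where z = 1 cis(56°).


r^5 = 1^5 = 1
n*theta = 5*56° = 280° = 280° (mod 360)
a = 1*cos(280°) = 0.1736
b = 1*sin(280°) = -0.9848

1 cis(280°) = 0.1736 - 0.9848i


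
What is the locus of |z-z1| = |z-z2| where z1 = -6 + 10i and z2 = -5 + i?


Equal distances means the locus is the perpendicular bisector of z1 and z2.
Midpoint = ((-6+(-5))/2, (10+1)/2) = (-5.5000, 5.5000)

Perpendicular bisector through (-5.5000, 5.5000)


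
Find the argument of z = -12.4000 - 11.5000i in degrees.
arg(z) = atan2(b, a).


Re = -12.4, Im = -11.5
arg = atan2(-11.5, -12.4) = -137.1566 degrees

arg(z) = -137.1566 degrees


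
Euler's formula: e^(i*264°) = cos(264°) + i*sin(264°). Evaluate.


cos(264°) = -0.1045
sin(264°) = -0.9945

e^(i*264°) = -0.1045 - 0.9945i


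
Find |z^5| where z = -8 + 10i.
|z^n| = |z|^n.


|z| = sqrt(64+100) = sqrt(164) = 12.8062
|z^5| = |z|^5 = (sqrt(164))^5 = 164^2 * sqrt(164) = 26896*sqrt(164)

|z^5| = 26896*sqrt(164) ≈ 344436.8590


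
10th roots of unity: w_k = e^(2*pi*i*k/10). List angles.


The 10th roots of unity are cis(360k/10°) for k=0..9
Angle step = 360/10 = 36°
Primitive root: cis(36°)
Primitive root = 0.8090 + 0.5878i

10 roots at angles: 0°, 36°, 72°, 108°, 144°, 180°, 216°, 252°, 288°, 324°


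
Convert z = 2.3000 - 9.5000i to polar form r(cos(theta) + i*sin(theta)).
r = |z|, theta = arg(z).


r = sqrt(5.29+90.25) = sqrt(95.54) = 9.7745
theta = atan2(-9.5, 2.3) = -76.3903 degrees

r = 9.7745, theta = -76.3903 degrees


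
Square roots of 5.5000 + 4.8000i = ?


|z| = sqrt(30.25+23.04) = 7.3000
sqrt((|z|+a)/2) = sqrt((7.3000+5.5)/2) = sqrt(6.4000) = 2.5298
sqrt((|z|-a)/2) = sqrt((7.3000-5.5)/2) = sqrt(0.9000) = 0.9487

±(2.5298 + 0.9487i) i.e. 2.5298 + 0.9487i and -2.5298 - 0.9487i


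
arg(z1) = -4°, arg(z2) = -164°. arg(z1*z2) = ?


arg(z1*z2) = -4° - 164° = -168°
Normalized to (-180°, 180°]: -168°

-168°


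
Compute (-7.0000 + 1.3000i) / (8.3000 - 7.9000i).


Conjugate of z2 = 8.3000 + 7.9000i
Numerator: (-7.0000 + 1.3000i)(8.3000 + 7.9000i) = -68.3700 - 44.5100i
Denominator: 8.3^2 + (-7.9)^2 = 131.3
Result = (-68.3700 - 44.5100i)/131.3

-0.5207 - 0.3390i


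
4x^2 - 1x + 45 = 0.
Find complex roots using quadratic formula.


disc = (-1)^2 - 4*4*45 = 1 - 720 = -719
sqrt(|disc|) = sqrt(719) = 26.8142
Real part = 1/(2*4) = 0.1250
Imag part = 26.8142/(2*4) = 3.3518

0.1250 ± 3.3518i


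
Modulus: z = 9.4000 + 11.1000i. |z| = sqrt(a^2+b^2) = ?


|z| = sqrt(9.4^2 + 11.1^2) = sqrt(88.36 + 123.21) = sqrt(211.57) = 14.5454

|z| = 14.5454


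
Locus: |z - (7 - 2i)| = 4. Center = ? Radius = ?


|z - z0| = r is a circle with center z0 and radius r.
Center = (7, -2), radius = 4

Circle with center (7, -2) and radius 4


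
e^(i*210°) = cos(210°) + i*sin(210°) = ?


cos(210°) = -0.8660
sin(210°) = -0.5000

e^(i*210°) = -0.8660 - 0.5000i


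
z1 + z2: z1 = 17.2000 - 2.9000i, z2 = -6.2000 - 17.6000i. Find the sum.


Real: 17.2 - 6.2 = 11
Imag: -2.9 - 17.6 = -20.5

11.0000 - 20.5000i


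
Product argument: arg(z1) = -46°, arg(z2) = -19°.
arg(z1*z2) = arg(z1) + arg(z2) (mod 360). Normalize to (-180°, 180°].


arg(z1*z2) = -46° - 19° = -65°
Normalized to (-180°, 180°]: -65°

-65°


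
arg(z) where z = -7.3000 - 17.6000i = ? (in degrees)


Re = -7.3, Im = -17.6
arg = atan2(-17.6, -7.3) = -112.5273 degrees

arg(z) = -112.5273 degrees


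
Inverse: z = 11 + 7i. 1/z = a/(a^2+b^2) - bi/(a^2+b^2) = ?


|z|^2 = 121+49 = 170
1/z = (11 - 7i)/170

1/z = 0.0647 - 0.0412i


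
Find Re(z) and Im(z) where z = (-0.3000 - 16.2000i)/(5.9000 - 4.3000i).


Multiply by conjugate: (-0.3000 - 16.2000i)(5.9000 + 4.3000i) / (5.9^2 + (-4.3)^2)
Numerator real = -0.3*5.9 - (16.2)*(-4.3) = 67.89
Numerator imag = -16.2*5.9 - (-0.3)*(-4.3) = -96.87
Denominator = 53.3
Re(z) = 67.89/53.3 = 1.2737
Im(z) = -96.87/53.3 = -1.8174

Re(z) = 1.2737, Im(z) = -1.8174


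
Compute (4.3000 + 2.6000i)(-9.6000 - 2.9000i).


Real = 4.3*(-9.6) - 2.6*(-2.9) = -41.28 - (-7.54) = -33.74
Imag = 4.3*(-2.9) - (9.6)*2.6 = -12.47 - (24.96) = -37.43

-33.7400 - 37.4300i


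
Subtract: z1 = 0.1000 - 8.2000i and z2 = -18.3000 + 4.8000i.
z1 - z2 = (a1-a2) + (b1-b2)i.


Real: 0.1 + 18.3 = 18.4
Imag: -8.2 - 4.8 = -13

18.4000 - 13.0000i


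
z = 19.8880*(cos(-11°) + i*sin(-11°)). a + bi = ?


a = 19.8880*cos(-11°) = 19.8880*0.981627 = 19.5226
b = 19.8880*sin(-11°) = 19.8880*(-0.19081) = -3.7948

19.5226 - 3.7948i


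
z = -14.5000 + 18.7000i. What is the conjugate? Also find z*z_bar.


z_bar = -14.5000 - 18.7000i
z*z_bar = (-14.5)^2 + 18.7^2 = 210.25 + 349.69 = 559.94

z_bar = -14.5000 - 18.7000i, z*z_bar = 559.94


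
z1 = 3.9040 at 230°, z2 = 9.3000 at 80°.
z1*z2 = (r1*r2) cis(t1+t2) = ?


r = 3.9040 * 9.3000 = 36.3072
theta = 230° + 80° = 310° = 310° (mod 360)

36.3072 cis(310°)


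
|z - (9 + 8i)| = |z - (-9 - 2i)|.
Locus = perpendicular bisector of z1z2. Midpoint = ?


Equal distances means the locus is the perpendicular bisector of z1 and z2.
Midpoint = ((9+(-9))/2, (8+(-2))/2) = (0, 3.0000)

Perpendicular bisector through (0, 3.0000)


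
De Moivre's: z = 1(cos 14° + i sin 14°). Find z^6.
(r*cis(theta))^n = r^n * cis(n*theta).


r^6 = 1^6 = 1
n*theta = 6*14° = 84° = 84° (mod 360)
a = 1*cos(84°) = 0.1045
b = 1*sin(84°) = 0.9945

1 cis(84°) = 0.1045 + 0.9945i


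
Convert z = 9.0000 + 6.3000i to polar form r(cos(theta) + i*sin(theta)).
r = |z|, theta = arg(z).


r = sqrt(81+39.69) = sqrt(120.69) = 10.9859
theta = atan2(6.3, 9) = 34.9920 degrees

r = 10.9859, theta = 34.9920 degrees


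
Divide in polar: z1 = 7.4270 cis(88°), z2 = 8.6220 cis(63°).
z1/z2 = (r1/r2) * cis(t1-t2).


r = 7.4270 / 8.6220 = 0.8614
theta = 88° - 63° = 25° = 25° (mod 360)

0.8614 cis(25°)


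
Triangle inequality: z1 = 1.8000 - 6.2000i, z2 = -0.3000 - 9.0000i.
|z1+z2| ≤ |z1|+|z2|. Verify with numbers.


|z1| = sqrt(1.8^2 + (-6.2)^2) = sqrt(41.68) = 6.4560
|z2| = sqrt((-0.3)^2 + (-9)^2) = sqrt(81.09) = 9.0050
z1+z2 = 1.5000 - 15.2000i
|z1+z2| = sqrt(233.29) = 15.2738
|z1|+|z2| = 6.4560 + 9.0050 = 15.4610

|z1+z2| = 15.2738 ≤ |z1|+|z2| = 15.4610 (verified)


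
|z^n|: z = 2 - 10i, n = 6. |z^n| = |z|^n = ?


|z| = sqrt(4+100) = sqrt(104) = 10.1980
|z^6| = |z|^6 = (sqrt(104))^6 = 104^3 = 1124864

|z^6| = 1124864


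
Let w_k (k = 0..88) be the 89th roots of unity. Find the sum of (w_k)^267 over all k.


The roots are w_k = w^k with w = e^(2*pi*i/89), and (w^k)^267 = (w^267)^k.
So S = 1 + u + u^2 + ... + u^(88) with u = w^267.
267 = 3*89 + 0, so 267 is a multiple of 89 and u = (w^89)^3 = 1.
Every one of the 89 terms equals 1: S = 89

S = 89


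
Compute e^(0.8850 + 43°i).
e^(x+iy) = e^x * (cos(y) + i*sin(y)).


e^0.8850 = 2.4230
cos(43°) = 0.73135
sin(43°) = 0.682
Real = 2.4230*0.73135 = 1.7721
Imag = 2.4230*0.682 = 1.6525

1.7721 + 1.6525i


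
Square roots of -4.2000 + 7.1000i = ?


|z| = sqrt(17.64+50.41) = 8.2492
sqrt((|z|+a)/2) = sqrt((8.2492+(-4.2))/2) = sqrt(2.0246) = 1.4229
sqrt((|z|-a)/2) = sqrt((8.2492-(-4.2))/2) = sqrt(6.2246) = 2.4949

±(1.4229 + 2.4949i) i.e. 1.4229 + 2.4949i and -1.4229 - 2.4949i


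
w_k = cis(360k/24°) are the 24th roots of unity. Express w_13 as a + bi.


Angle = 360*13/24 = 195°
a = cos(195°) = -0.9659
b = sin(195°) = -0.2588

-0.9659 - 0.2588i


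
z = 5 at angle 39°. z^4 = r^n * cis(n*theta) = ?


r^4 = 5^4 = 625
n*theta = 4*39° = 156° = 156° (mod 360)
a = 625*cos(156°) = -570.9659
b = 625*sin(156°) = 254.2104

625 cis(156°) = -570.9659 + 254.2104i


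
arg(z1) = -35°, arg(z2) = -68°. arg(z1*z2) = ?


arg(z1*z2) = -35° - 68° = -103°
Normalized to (-180°, 180°]: -103°

-103°


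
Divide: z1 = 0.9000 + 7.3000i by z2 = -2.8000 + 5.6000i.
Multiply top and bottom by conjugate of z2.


Conjugate of z2 = -2.8000 - 5.6000i
Numerator: (0.9000 + 7.3000i)(-2.8000 - 5.6000i) = 38.3600 - 25.4800i
Denominator: (-2.8)^2 + 5.6^2 = 39.2
Result = (38.3600 - 25.4800i)/39.2

0.9786 - 0.6500i


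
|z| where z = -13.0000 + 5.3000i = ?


|z| = sqrt((-13)^2 + 5.3^2) = sqrt(169 + 28.09) = sqrt(197.09) = 14.0389

|z| = 14.0389


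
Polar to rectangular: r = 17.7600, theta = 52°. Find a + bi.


a = 17.7600*cos(52°) = 17.7600*0.61566 = 10.9341
b = 17.7600*sin(52°) = 17.7600*0.78801 = 13.9951

10.9341 + 13.9951i


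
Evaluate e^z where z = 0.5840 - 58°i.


e^0.5840 = 1.7932
cos(-58°) = 0.5299
sin(-58°) = -0.84805
Real = 1.7932*0.5299 = 0.9502
Imag = 1.7932*(-0.84805) = -1.5207

0.9502 - 1.5207i


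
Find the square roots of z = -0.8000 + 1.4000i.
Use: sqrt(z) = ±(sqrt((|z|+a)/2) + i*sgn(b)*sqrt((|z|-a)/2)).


|z| = sqrt(0.64+1.96) = 1.6125
sqrt((|z|+a)/2) = sqrt((1.6125+(-0.8))/2) = sqrt(0.4062) = 0.6374
sqrt((|z|-a)/2) = sqrt((1.6125-(-0.8))/2) = sqrt(1.2062) = 1.0983

±(0.6374 + 1.0983i) i.e. 0.6374 + 1.0983i and -0.6374 - 1.0983i


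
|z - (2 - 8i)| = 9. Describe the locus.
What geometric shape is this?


|z - z0| = r is a circle with center z0 and radius r.
Center = (2, -8), radius = 9

Circle with center (2, -8) and radius 9


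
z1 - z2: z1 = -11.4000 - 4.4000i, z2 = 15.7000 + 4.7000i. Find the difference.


Real: -11.4 - 15.7 = -27.1
Imag: -4.4 - 4.7 = -9.1

-27.1000 - 9.1000i


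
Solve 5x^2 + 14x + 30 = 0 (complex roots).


disc = 14^2 - 4*5*30 = 196 - 600 = -404
sqrt(|disc|) = sqrt(404) = 20.0998
Real part = -14/(2*5) = -1.4000
Imag part = 20.0998/(2*5) = 2.0100

-1.4000 ± 2.0100i


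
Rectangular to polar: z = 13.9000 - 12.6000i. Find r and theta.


r = sqrt(193.21+158.76) = sqrt(351.97) = 18.7609
theta = atan2(-12.6, 13.9) = -42.1915 degrees

r = 18.7609, theta = -42.1915 degrees


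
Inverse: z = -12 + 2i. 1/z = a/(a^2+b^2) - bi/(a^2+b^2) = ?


|z|^2 = 144+4 = 148
1/z = (-12 - 2i)/148

1/z = -0.0811 - 0.0135i


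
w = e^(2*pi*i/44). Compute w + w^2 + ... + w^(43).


With w = e^(2*pi*i/44), all 44 of the 44th roots of unity w^0 = 1, w, ..., w^(43) sum to 0: 1 + w + ... + w^(43) = (1 - w^44)/(1 - w) = 0 since w^44 = 1, w ≠ 1.
Removing the root 1: w + w^2 + ... + w^(43) = 0 - 1 = -1

Sum = -1


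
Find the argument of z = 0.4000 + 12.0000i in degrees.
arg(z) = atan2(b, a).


Re = 0.4, Im = 12
arg = atan2(12, 0.4) = 88.0908 degrees

arg(z) = 88.0908 degrees


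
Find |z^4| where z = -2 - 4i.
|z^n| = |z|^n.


|z| = sqrt(4+16) = sqrt(20) = 4.4721
|z^4| = |z|^4 = (sqrt(20))^4 = 20^2 = 400

|z^4| = 400
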